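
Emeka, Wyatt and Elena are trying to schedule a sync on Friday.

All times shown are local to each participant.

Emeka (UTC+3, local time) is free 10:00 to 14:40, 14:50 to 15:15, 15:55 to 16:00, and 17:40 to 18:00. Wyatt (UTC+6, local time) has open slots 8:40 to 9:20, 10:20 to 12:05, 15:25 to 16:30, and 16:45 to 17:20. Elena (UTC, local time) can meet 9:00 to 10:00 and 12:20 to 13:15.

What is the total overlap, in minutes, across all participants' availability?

Emeka → UTC: 07:00–11:40, 11:50–12:15, 12:55–13:00, 14:40–15:00.
Wyatt → UTC: 02:40–03:20, 04:20–06:05, 09:25–10:30, 10:45–11:20.
Elena → UTC: 09:00–10:00, 12:20–13:15.
Emeka ∩ Wyatt: 09:25–10:30, 10:45–11:20.
Emeka ∩ Wyatt ∩ Elena: 09:25–10:00.
Total common minutes: 35.

35 minutes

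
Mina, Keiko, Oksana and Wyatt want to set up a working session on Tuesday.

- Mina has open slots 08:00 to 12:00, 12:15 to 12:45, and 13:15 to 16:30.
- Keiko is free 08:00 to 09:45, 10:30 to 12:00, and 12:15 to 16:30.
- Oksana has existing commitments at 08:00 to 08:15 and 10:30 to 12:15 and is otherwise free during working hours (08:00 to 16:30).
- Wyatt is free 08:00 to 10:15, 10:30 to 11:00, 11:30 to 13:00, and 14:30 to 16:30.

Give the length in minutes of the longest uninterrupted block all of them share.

120 minutes

Oksana free within 08:00–16:30: 08:15–10:30, 12:15–16:30.
Mina ∩ Keiko: 08:00–09:45, 10:30–12:00, 12:15–12:45, 13:15–16:30.
Mina ∩ Keiko ∩ Oksana: 08:15–09:45, 12:15–12:45, 13:15–16:30.
Mina ∩ Keiko ∩ Oksana ∩ Wyatt: 08:15–09:45, 12:15–12:45, 14:30–16:30.
Common window lengths: 90, 30, 120 min; longest is 120.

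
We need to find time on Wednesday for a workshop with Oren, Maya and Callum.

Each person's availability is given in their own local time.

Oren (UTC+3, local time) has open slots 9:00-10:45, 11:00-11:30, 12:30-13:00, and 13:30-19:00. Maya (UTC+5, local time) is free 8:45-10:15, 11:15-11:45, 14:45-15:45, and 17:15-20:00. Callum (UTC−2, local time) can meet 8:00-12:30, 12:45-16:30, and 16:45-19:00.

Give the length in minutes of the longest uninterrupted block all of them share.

Oren → UTC: 06:00–07:45, 08:00–08:30, 09:30–10:00, 10:30–16:00.
Maya → UTC: 03:45–05:15, 06:15–06:45, 09:45–10:45, 12:15–15:00.
Callum → UTC: 10:00–14:30, 14:45–18:30, 18:45–21:00.
Oren ∩ Maya: 06:15–06:45, 09:45–10:00, 10:30–10:45, 12:15–15:00.
Oren ∩ Maya ∩ Callum: 10:30–10:45, 12:15–14:30, 14:45–15:00.
Common window lengths: 15, 135, 15 min; longest is 135.

135 minutes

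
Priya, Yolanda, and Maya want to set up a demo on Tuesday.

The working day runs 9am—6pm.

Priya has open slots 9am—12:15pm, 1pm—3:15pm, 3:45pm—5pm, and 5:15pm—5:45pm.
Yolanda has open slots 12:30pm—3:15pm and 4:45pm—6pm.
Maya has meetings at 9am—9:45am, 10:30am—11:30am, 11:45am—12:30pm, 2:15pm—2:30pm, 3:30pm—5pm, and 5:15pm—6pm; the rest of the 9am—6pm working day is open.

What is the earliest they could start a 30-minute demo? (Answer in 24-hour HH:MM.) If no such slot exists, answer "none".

Maya free within 09:00–18:00: 09:45–10:30, 11:30–11:45, 12:30–14:15, 14:30–15:30, 17:00–17:15.
Priya ∩ Yolanda: 13:00–15:15, 16:45–17:00, 17:15–17:45.
Priya ∩ Yolanda ∩ Maya: 13:00–14:15, 14:30–15:15.
Windows ≥ 30 min: 13:00–14:15, 14:30–15:15.
Earliest such window starts at 13:00.

13:00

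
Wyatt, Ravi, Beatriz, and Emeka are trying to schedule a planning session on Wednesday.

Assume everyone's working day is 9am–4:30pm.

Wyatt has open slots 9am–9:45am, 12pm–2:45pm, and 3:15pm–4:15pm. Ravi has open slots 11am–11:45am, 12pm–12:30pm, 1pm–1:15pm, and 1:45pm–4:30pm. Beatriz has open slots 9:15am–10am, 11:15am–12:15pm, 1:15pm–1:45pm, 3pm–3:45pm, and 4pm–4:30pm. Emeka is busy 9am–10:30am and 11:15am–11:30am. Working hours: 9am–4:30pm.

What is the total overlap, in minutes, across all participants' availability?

Emeka free within 09:00–16:30: 10:30–11:15, 11:30–16:30.
Wyatt ∩ Ravi: 12:00–12:30, 13:00–13:15, 13:45–14:45, 15:15–16:15.
Wyatt ∩ Ravi ∩ Beatriz: 12:00–12:15, 15:15–15:45, 16:00–16:15.
Wyatt ∩ Ravi ∩ Beatriz ∩ Emeka: 12:00–12:15, 15:15–15:45, 16:00–16:15.
Total common minutes: 15 + 30 + 15 = 60.

60 minutes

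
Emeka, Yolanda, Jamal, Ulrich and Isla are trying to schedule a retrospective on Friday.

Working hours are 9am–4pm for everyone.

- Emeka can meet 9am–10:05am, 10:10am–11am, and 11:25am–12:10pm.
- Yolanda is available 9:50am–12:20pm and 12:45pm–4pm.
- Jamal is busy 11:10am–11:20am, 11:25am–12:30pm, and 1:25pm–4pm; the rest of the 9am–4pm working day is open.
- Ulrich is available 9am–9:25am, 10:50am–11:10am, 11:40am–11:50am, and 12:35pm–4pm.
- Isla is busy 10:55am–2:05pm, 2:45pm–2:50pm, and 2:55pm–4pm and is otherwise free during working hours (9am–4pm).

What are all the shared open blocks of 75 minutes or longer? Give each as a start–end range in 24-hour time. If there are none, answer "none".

Jamal free within 09:00–16:00: 09:00–11:10, 11:20–11:25, 12:30–13:25.
Isla free within 09:00–16:00: 09:00–10:55, 14:05–14:45, 14:50–14:55.
Emeka ∩ Yolanda: 09:50–10:05, 10:10–11:00, 11:25–12:10.
Emeka ∩ Yolanda ∩ Jamal: 09:50–10:05, 10:10–11:00.
Emeka ∩ Yolanda ∩ Jamal ∩ Ulrich: 10:50–11:00.
Emeka ∩ Yolanda ∩ Jamal ∩ Ulrich ∩ Isla: 10:50–10:55.
Windows ≥ 75 min: (none).

none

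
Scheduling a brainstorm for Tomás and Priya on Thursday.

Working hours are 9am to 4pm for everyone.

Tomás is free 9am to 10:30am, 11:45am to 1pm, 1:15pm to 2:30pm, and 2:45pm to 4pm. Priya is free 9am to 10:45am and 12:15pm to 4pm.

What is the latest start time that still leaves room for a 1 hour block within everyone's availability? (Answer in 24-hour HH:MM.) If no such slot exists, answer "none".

Tomás ∩ Priya: 09:00–10:30, 12:15–13:00, 13:15–14:30, 14:45–16:00.
Windows ≥ 60 min: 09:00–10:30, 13:15–14:30, 14:45–16:00.
Latest start in the last window 14:45–16:00 is 16:00 − 60 min = 15:00.

15:00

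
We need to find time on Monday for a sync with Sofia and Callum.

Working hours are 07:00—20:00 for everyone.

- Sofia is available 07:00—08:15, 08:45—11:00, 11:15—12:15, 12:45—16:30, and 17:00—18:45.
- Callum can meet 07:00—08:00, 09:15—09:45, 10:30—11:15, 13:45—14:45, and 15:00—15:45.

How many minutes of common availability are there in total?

Sofia ∩ Callum: 07:00–08:00, 09:15–09:45, 10:30–11:00, 13:45–14:45, 15:00–15:45.
Total common minutes: 60 + 30 + 30 + 60 + 45 = 225.

225 minutes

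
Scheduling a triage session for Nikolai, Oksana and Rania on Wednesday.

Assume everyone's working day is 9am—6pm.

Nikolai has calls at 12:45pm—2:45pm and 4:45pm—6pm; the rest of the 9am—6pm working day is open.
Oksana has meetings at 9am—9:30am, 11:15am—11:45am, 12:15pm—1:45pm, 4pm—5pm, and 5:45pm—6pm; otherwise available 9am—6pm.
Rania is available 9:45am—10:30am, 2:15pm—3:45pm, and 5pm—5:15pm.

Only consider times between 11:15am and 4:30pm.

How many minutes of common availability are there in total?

60 minutes

Nikolai free within 09:00–18:00: 09:00–12:45, 14:45–16:45.
Oksana free within 09:00–18:00: 09:30–11:15, 11:45–12:15, 13:45–16:00, 17:00–17:45.
Nikolai ∩ Oksana: 09:30–11:15, 11:45–12:15, 14:45–16:00.
Nikolai ∩ Oksana ∩ Rania: 09:45–10:30, 14:45–15:45.
Restricted to 11:15–16:30: 14:45–15:45.
Total common minutes: 60.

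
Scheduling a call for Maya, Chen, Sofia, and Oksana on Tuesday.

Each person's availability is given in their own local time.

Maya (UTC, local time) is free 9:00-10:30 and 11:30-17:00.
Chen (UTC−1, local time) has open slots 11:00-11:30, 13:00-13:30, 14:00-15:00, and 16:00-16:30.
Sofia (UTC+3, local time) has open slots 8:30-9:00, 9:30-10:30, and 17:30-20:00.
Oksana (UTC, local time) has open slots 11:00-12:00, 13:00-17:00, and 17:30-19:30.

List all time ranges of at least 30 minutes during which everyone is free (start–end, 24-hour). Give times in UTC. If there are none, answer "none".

15:00–16:00

Maya → UTC: 09:00–10:30, 11:30–17:00.
Chen → UTC: 12:00–12:30, 14:00–14:30, 15:00–16:00, 17:00–17:30.
Sofia → UTC: 05:30–06:00, 06:30–07:30, 14:30–17:00.
Oksana → UTC: 11:00–12:00, 13:00–17:00, 17:30–19:30.
Maya ∩ Chen: 12:00–12:30, 14:00–14:30, 15:00–16:00.
Maya ∩ Chen ∩ Sofia: 15:00–16:00.
Maya ∩ Chen ∩ Sofia ∩ Oksana: 15:00–16:00.
Windows ≥ 30 min: 15:00–16:00.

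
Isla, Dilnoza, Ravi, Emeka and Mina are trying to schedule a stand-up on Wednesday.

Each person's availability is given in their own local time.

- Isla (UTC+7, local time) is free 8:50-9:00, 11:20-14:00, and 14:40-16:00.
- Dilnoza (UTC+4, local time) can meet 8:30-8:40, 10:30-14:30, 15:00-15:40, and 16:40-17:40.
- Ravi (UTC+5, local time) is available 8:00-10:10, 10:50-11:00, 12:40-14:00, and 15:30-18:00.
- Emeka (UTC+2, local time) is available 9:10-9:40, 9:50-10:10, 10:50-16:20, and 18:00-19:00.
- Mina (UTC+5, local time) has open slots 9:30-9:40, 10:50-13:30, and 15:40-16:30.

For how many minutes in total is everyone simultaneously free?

Isla → UTC: 01:50–02:00, 04:20–07:00, 07:40–09:00.
Dilnoza → UTC: 04:30–04:40, 06:30–10:30, 11:00–11:40, 12:40–13:40.
Ravi → UTC: 03:00–05:10, 05:50–06:00, 07:40–09:00, 10:30–13:00.
Emeka → UTC: 07:10–07:40, 07:50–08:10, 08:50–14:20, 16:00–17:00.
Mina → UTC: 04:30–04:40, 05:50–08:30, 10:40–11:30.
Isla ∩ Dilnoza: 04:30–04:40, 06:30–07:00, 07:40–09:00.
Isla ∩ Dilnoza ∩ Ravi: 04:30–04:40, 07:40–09:00.
Isla ∩ Dilnoza ∩ Ravi ∩ Emeka: 07:50–08:10, 08:50–09:00.
Isla ∩ Dilnoza ∩ Ravi ∩ Emeka ∩ Mina: 07:50–08:10.
Total common minutes: 20.

20 minutes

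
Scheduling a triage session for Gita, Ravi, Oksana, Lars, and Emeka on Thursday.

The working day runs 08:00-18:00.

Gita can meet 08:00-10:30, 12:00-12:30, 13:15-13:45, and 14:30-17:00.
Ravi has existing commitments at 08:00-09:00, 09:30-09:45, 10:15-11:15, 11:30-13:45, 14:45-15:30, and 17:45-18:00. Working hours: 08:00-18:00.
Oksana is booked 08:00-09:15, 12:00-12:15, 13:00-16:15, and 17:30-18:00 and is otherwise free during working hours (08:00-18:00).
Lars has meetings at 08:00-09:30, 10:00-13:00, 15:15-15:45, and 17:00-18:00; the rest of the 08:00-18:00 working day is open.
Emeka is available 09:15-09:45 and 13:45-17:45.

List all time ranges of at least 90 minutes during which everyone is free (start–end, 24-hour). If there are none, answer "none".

Ravi free within 08:00–18:00: 09:00–09:30, 09:45–10:15, 11:15–11:30, 13:45–14:45, 15:30–17:45.
Oksana free within 08:00–18:00: 09:15–12:00, 12:15–13:00, 16:15–17:30.
Lars free within 08:00–18:00: 09:30–10:00, 13:00–15:15, 15:45–17:00.
Gita ∩ Ravi: 09:00–09:30, 09:45–10:15, 14:30–14:45, 15:30–17:00.
Gita ∩ Ravi ∩ Oksana: 09:15–09:30, 09:45–10:15, 16:15–17:00.
Gita ∩ Ravi ∩ Oksana ∩ Lars: 09:45–10:00, 16:15–17:00.
Gita ∩ Ravi ∩ Oksana ∩ Lars ∩ Emeka: 16:15–17:00.
Windows ≥ 90 min: (none).

none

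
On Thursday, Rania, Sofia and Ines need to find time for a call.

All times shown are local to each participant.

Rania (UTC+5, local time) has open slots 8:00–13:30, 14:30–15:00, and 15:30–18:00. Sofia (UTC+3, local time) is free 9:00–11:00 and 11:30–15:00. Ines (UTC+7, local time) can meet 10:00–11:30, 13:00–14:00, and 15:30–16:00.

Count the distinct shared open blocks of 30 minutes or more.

1

Rania → UTC: 03:00–08:30, 09:30–10:00, 10:30–13:00.
Sofia → UTC: 06:00–08:00, 08:30–12:00.
Ines → UTC: 03:00–04:30, 06:00–07:00, 08:30–09:00.
Rania ∩ Sofia: 06:00–08:00, 09:30–10:00, 10:30–12:00.
Rania ∩ Sofia ∩ Ines: 06:00–07:00.
Windows ≥ 30 min: 06:00–07:00.
That's 1 window.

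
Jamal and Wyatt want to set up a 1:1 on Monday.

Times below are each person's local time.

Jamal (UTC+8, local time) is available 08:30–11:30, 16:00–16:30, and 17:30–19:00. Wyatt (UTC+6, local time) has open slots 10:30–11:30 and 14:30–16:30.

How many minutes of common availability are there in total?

60 minutes

Jamal → UTC: 00:30–03:30, 08:00–08:30, 09:30–11:00.
Wyatt → UTC: 04:30–05:30, 08:30–10:30.
Jamal ∩ Wyatt: 09:30–10:30.
Total common minutes: 60.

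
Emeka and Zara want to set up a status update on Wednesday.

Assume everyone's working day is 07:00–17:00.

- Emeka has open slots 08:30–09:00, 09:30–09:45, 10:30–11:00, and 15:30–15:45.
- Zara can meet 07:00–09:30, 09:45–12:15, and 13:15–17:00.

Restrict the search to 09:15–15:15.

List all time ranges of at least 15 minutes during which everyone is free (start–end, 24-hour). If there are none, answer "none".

10:30–11:00

Emeka ∩ Zara: 08:30–09:00, 10:30–11:00, 15:30–15:45.
Restricted to 09:15–15:15: 10:30–11:00.
Windows ≥ 15 min: 10:30–11:00.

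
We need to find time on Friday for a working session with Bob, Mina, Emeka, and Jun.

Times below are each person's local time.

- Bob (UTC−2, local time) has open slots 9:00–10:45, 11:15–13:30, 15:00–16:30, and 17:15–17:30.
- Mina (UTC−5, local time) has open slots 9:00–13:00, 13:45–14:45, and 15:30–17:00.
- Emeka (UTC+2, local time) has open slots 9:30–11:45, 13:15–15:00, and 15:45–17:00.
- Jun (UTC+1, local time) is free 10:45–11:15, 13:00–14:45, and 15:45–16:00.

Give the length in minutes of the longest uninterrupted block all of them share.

Bob → UTC: 11:00–12:45, 13:15–15:30, 17:00–18:30, 19:15–19:30.
Mina → UTC: 14:00–18:00, 18:45–19:45, 20:30–22:00.
Emeka → UTC: 07:30–09:45, 11:15–13:00, 13:45–15:00.
Jun → UTC: 09:45–10:15, 12:00–13:45, 14:45–15:00.
Bob ∩ Mina: 14:00–15:30, 17:00–18:00, 19:15–19:30.
Bob ∩ Mina ∩ Emeka: 14:00–15:00.
Bob ∩ Mina ∩ Emeka ∩ Jun: 14:45–15:00.
Single common window of 15 minutes.

15 minutes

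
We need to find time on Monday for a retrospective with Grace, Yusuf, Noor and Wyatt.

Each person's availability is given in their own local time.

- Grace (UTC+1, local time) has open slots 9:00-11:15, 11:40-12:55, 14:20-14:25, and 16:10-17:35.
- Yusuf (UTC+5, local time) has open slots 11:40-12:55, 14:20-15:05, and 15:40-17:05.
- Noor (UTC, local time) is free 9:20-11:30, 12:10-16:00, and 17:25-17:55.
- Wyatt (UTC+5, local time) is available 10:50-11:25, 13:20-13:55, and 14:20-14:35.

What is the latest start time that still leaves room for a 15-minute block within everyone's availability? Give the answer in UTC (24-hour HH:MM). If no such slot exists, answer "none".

09:20

Grace → UTC: 08:00–10:15, 10:40–11:55, 13:20–13:25, 15:10–16:35.
Yusuf → UTC: 06:40–07:55, 09:20–10:05, 10:40–12:05.
Noor → UTC: 09:20–11:30, 12:10–16:00, 17:25–17:55.
Wyatt → UTC: 05:50–06:25, 08:20–08:55, 09:20–09:35.
Grace ∩ Yusuf: 09:20–10:05, 10:40–11:55.
Grace ∩ Yusuf ∩ Noor: 09:20–10:05, 10:40–11:30.
Grace ∩ Yusuf ∩ Noor ∩ Wyatt: 09:20–09:35.
Windows ≥ 15 min: 09:20–09:35.
Latest start in the last window 09:20–09:35 is 09:35 − 15 min = 09:20.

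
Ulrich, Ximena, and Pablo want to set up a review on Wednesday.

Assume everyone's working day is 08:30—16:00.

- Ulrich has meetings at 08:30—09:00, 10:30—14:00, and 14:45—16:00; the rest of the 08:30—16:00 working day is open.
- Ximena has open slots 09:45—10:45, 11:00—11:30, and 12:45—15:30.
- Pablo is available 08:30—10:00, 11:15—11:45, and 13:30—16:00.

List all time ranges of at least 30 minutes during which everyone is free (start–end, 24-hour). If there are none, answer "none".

Ulrich free within 08:30–16:00: 09:00–10:30, 14:00–14:45.
Ulrich ∩ Ximena: 09:45–10:30, 14:00–14:45.
Ulrich ∩ Ximena ∩ Pablo: 09:45–10:00, 14:00–14:45.
Windows ≥ 30 min: 14:00–14:45.

14:00–14:45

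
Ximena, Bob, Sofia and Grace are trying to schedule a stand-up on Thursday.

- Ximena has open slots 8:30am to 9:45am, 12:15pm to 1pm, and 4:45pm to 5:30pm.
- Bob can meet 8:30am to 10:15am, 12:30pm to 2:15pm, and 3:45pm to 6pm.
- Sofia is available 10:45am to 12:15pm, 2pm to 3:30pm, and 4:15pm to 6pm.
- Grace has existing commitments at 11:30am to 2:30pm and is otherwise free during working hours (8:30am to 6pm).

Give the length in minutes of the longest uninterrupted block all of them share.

Grace free within 08:30–18:00: 08:30–11:30, 14:30–18:00.
Ximena ∩ Bob: 08:30–09:45, 12:30–13:00, 16:45–17:30.
Ximena ∩ Bob ∩ Sofia: 16:45–17:30.
Ximena ∩ Bob ∩ Sofia ∩ Grace: 16:45–17:30.
Single common window of 45 minutes.

45 minutes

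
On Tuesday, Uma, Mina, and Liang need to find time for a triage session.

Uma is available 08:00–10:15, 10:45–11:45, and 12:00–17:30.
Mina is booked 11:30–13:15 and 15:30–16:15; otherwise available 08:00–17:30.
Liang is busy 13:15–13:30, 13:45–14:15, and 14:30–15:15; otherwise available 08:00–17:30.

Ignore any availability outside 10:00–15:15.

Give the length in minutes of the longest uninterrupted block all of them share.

45 minutes

Mina free within 08:00–17:30: 08:00–11:30, 13:15–15:30, 16:15–17:30.
Liang free within 08:00–17:30: 08:00–13:15, 13:30–13:45, 14:15–14:30, 15:15–17:30.
Uma ∩ Mina: 08:00–10:15, 10:45–11:30, 13:15–15:30, 16:15–17:30.
Uma ∩ Mina ∩ Liang: 08:00–10:15, 10:45–11:30, 13:30–13:45, 14:15–14:30, 15:15–15:30, 16:15–17:30.
Restricted to 10:00–15:15: 10:00–10:15, 10:45–11:30, 13:30–13:45, 14:15–14:30.
Common window lengths: 15, 45, 15, 15 min; longest is 45.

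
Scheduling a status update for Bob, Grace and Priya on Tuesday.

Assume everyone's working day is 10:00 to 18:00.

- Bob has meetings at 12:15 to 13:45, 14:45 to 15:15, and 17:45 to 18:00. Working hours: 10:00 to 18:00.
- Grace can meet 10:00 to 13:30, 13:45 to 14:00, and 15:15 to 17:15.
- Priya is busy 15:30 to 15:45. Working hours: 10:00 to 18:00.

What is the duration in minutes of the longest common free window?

Bob free within 10:00–18:00: 10:00–12:15, 13:45–14:45, 15:15–17:45.
Priya free within 10:00–18:00: 10:00–15:30, 15:45–18:00.
Bob ∩ Grace: 10:00–12:15, 13:45–14:00, 15:15–17:15.
Bob ∩ Grace ∩ Priya: 10:00–12:15, 13:45–14:00, 15:15–15:30, 15:45–17:15.
Common window lengths: 135, 15, 15, 90 min; longest is 135.

135 minutes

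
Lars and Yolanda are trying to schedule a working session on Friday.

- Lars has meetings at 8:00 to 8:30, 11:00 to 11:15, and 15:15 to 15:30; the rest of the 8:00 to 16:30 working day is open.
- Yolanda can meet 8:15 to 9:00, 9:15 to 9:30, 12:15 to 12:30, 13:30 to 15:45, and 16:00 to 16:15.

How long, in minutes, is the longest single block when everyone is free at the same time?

Lars free within 08:00–16:30: 08:30–11:00, 11:15–15:15, 15:30–16:30.
Lars ∩ Yolanda: 08:30–09:00, 09:15–09:30, 12:15–12:30, 13:30–15:15, 15:30–15:45, 16:00–16:15.
Common window lengths: 30, 15, 15, 105, 15, 15 min; longest is 105.

105 minutes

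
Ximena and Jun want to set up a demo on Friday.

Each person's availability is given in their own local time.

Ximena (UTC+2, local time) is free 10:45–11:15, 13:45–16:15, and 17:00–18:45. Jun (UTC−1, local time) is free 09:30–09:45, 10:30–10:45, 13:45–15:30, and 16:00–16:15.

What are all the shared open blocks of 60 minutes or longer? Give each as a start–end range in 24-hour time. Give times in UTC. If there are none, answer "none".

15:00–16:30

Ximena → UTC: 08:45–09:15, 11:45–14:15, 15:00–16:45.
Jun → UTC: 10:30–10:45, 11:30–11:45, 14:45–16:30, 17:00–17:15.
Ximena ∩ Jun: 15:00–16:30.
Windows ≥ 60 min: 15:00–16:30.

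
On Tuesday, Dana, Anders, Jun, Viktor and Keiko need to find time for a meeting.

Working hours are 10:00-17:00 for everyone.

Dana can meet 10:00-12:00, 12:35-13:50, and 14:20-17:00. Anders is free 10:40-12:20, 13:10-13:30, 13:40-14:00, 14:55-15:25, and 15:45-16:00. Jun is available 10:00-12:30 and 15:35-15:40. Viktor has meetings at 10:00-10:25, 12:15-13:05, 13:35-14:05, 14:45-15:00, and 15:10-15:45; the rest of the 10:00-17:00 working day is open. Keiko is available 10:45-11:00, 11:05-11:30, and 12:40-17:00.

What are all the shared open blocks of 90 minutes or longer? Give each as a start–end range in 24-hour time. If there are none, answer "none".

none

Viktor free within 10:00–17:00: 10:25–12:15, 13:05–13:35, 14:05–14:45, 15:00–15:10, 15:45–17:00.
Dana ∩ Anders: 10:40–12:00, 13:10–13:30, 13:40–13:50, 14:55–15:25, 15:45–16:00.
Dana ∩ Anders ∩ Jun: 10:40–12:00.
Dana ∩ Anders ∩ Jun ∩ Viktor: 10:40–12:00.
Dana ∩ Anders ∩ Jun ∩ Viktor ∩ Keiko: 10:45–11:00, 11:05–11:30.
Windows ≥ 90 min: (none).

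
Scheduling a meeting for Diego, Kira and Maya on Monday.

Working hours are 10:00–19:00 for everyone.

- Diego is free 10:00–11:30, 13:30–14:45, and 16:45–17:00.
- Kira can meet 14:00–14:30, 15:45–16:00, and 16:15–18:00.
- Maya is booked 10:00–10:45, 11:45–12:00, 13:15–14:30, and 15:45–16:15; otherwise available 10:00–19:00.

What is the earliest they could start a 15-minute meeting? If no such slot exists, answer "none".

16:45

Maya free within 10:00–19:00: 10:45–11:45, 12:00–13:15, 14:30–15:45, 16:15–19:00.
Diego ∩ Kira: 14:00–14:30, 16:45–17:00.
Diego ∩ Kira ∩ Maya: 16:45–17:00.
Windows ≥ 15 min: 16:45–17:00.
Earliest such window starts at 16:45.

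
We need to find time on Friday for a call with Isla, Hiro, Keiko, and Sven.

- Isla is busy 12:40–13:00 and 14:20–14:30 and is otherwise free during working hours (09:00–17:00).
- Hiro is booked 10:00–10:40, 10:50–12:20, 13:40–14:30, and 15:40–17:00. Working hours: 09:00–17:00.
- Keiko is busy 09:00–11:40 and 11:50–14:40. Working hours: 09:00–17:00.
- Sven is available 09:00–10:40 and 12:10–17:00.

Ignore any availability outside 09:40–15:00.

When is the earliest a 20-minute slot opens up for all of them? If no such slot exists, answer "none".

14:40

Isla free within 09:00–17:00: 09:00–12:40, 13:00–14:20, 14:30–17:00.
Hiro free within 09:00–17:00: 09:00–10:00, 10:40–10:50, 12:20–13:40, 14:30–15:40.
Keiko free within 09:00–17:00: 11:40–11:50, 14:40–17:00.
Isla ∩ Hiro: 09:00–10:00, 10:40–10:50, 12:20–12:40, 13:00–13:40, 14:30–15:40.
Isla ∩ Hiro ∩ Keiko: 14:40–15:40.
Isla ∩ Hiro ∩ Keiko ∩ Sven: 14:40–15:40.
Restricted to 09:40–15:00: 14:40–15:00.
Windows ≥ 20 min: 14:40–15:00.
Earliest such window starts at 14:40.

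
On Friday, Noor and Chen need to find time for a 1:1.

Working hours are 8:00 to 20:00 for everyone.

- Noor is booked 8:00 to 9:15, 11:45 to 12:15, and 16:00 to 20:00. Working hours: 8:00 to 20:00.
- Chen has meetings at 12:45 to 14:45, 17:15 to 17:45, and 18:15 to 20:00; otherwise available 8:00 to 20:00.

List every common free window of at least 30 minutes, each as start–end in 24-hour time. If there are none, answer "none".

Noor free within 08:00–20:00: 09:15–11:45, 12:15–16:00.
Chen free within 08:00–20:00: 08:00–12:45, 14:45–17:15, 17:45–18:15.
Noor ∩ Chen: 09:15–11:45, 12:15–12:45, 14:45–16:00.
Windows ≥ 30 min: 09:15–11:45, 12:15–12:45, 14:45–16:00.

09:15–11:45, 12:15–12:45, 14:45–16:00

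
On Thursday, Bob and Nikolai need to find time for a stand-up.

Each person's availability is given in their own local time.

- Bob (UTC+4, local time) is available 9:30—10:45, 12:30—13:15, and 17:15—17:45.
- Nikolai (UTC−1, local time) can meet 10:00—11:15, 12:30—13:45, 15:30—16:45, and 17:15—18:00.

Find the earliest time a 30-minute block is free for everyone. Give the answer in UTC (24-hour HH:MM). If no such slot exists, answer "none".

Bob → UTC: 05:30–06:45, 08:30–09:15, 13:15–13:45.
Nikolai → UTC: 11:00–12:15, 13:30–14:45, 16:30–17:45, 18:15–19:00.
Bob ∩ Nikolai: 13:30–13:45.
Windows ≥ 30 min: (none).

none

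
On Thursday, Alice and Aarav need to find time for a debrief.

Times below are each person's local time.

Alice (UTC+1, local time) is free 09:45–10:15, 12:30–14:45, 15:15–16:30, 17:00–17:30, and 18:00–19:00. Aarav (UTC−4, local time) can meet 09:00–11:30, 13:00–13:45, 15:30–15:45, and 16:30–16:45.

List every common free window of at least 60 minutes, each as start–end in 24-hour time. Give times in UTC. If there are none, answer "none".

14:15–15:30

Alice → UTC: 08:45–09:15, 11:30–13:45, 14:15–15:30, 16:00–16:30, 17:00–18:00.
Aarav → UTC: 13:00–15:30, 17:00–17:45, 19:30–19:45, 20:30–20:45.
Alice ∩ Aarav: 13:00–13:45, 14:15–15:30, 17:00–17:45.
Windows ≥ 60 min: 14:15–15:30.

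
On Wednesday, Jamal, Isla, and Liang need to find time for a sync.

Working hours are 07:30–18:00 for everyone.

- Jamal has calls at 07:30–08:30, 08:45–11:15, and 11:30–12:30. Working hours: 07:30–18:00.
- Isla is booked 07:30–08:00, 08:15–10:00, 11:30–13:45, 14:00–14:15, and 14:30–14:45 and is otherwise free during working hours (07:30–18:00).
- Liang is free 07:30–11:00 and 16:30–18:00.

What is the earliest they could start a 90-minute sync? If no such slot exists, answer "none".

16:30

Jamal free within 07:30–18:00: 08:30–08:45, 11:15–11:30, 12:30–18:00.
Isla free within 07:30–18:00: 08:00–08:15, 10:00–11:30, 13:45–14:00, 14:15–14:30, 14:45–18:00.
Jamal ∩ Isla: 11:15–11:30, 13:45–14:00, 14:15–14:30, 14:45–18:00.
Jamal ∩ Isla ∩ Liang: 16:30–18:00.
Windows ≥ 90 min: 16:30–18:00.
Earliest such window starts at 16:30.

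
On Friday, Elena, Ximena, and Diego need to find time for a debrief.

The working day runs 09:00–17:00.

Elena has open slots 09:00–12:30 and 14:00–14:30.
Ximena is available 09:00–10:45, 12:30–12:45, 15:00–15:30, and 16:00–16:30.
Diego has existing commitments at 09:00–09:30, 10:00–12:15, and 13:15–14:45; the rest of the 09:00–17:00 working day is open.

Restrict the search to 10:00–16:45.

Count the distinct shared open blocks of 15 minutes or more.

Diego free within 09:00–17:00: 09:30–10:00, 12:15–13:15, 14:45–17:00.
Elena ∩ Ximena: 09:00–10:45.
Elena ∩ Ximena ∩ Diego: 09:30–10:00.
Restricted to 10:00–16:45: (none).
Windows ≥ 15 min: (none).
That's 0 windows.

0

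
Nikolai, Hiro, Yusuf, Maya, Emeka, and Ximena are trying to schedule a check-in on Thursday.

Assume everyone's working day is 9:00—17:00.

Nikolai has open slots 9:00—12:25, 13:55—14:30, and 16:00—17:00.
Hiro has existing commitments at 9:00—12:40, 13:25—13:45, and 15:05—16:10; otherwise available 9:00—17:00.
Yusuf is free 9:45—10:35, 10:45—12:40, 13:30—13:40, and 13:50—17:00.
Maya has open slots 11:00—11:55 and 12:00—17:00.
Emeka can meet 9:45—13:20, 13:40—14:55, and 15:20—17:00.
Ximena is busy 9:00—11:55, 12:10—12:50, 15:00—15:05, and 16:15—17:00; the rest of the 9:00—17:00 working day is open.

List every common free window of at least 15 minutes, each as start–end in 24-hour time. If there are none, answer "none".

13:55–14:30

Hiro free within 09:00–17:00: 12:40–13:25, 13:45–15:05, 16:10–17:00.
Ximena free within 09:00–17:00: 11:55–12:10, 12:50–15:00, 15:05–16:15.
Nikolai ∩ Hiro: 13:55–14:30, 16:10–17:00.
Nikolai ∩ Hiro ∩ Yusuf: 13:55–14:30, 16:10–17:00.
Nikolai ∩ Hiro ∩ Yusuf ∩ Maya: 13:55–14:30, 16:10–17:00.
Nikolai ∩ Hiro ∩ Yusuf ∩ Maya ∩ Emeka: 13:55–14:30, 16:10–17:00.
Nikolai ∩ Hiro ∩ Yusuf ∩ Maya ∩ Emeka ∩ Ximena: 13:55–14:30, 16:10–16:15.
Windows ≥ 15 min: 13:55–14:30.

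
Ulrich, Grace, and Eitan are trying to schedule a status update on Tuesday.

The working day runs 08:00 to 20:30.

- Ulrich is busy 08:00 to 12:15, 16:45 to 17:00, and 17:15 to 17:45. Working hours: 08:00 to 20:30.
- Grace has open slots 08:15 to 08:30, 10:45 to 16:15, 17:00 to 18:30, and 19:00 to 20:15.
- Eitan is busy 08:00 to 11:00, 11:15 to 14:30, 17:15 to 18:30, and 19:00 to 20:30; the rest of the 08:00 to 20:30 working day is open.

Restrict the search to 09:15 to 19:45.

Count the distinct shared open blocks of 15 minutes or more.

2

Ulrich free within 08:00–20:30: 12:15–16:45, 17:00–17:15, 17:45–20:30.
Eitan free within 08:00–20:30: 11:00–11:15, 14:30–17:15, 18:30–19:00.
Ulrich ∩ Grace: 12:15–16:15, 17:00–17:15, 17:45–18:30, 19:00–20:15.
Ulrich ∩ Grace ∩ Eitan: 14:30–16:15, 17:00–17:15.
Restricted to 09:15–19:45: 14:30–16:15, 17:00–17:15.
Windows ≥ 15 min: 14:30–16:15, 17:00–17:15.
That's 2 windows.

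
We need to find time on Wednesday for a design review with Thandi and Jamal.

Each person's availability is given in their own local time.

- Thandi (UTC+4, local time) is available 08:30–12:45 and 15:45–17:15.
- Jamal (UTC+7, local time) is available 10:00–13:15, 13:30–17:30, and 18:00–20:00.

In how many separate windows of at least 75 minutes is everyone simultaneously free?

Thandi → UTC: 04:30–08:45, 11:45–13:15.
Jamal → UTC: 03:00–06:15, 06:30–10:30, 11:00–13:00.
Thandi ∩ Jamal: 04:30–06:15, 06:30–08:45, 11:45–13:00.
Windows ≥ 75 min: 04:30–06:15, 06:30–08:45, 11:45–13:00.
That's 3 windows.

3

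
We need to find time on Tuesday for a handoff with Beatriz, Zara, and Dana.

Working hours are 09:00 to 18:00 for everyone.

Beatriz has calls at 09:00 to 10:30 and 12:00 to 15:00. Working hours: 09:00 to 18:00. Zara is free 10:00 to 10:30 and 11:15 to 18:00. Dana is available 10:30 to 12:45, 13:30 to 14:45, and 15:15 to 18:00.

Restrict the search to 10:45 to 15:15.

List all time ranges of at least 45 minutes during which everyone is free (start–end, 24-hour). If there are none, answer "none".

Beatriz free within 09:00–18:00: 10:30–12:00, 15:00–18:00.
Beatriz ∩ Zara: 11:15–12:00, 15:00–18:00.
Beatriz ∩ Zara ∩ Dana: 11:15–12:00, 15:15–18:00.
Restricted to 10:45–15:15: 11:15–12:00.
Windows ≥ 45 min: 11:15–12:00.

11:15–12:00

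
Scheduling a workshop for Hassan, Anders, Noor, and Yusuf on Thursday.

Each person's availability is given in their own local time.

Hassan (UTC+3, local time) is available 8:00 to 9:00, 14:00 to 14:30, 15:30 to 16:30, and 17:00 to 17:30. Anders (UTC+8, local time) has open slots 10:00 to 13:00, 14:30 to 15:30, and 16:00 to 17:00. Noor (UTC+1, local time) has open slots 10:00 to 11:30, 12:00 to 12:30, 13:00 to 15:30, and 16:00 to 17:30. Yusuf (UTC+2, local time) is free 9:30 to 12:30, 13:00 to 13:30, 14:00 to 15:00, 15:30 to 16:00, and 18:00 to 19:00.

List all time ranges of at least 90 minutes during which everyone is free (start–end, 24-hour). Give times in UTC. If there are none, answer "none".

none

Hassan → UTC: 05:00–06:00, 11:00–11:30, 12:30–13:30, 14:00–14:30.
Anders → UTC: 02:00–05:00, 06:30–07:30, 08:00–09:00.
Noor → UTC: 09:00–10:30, 11:00–11:30, 12:00–14:30, 15:00–16:30.
Yusuf → UTC: 07:30–10:30, 11:00–11:30, 12:00–13:00, 13:30–14:00, 16:00–17:00.
Hassan ∩ Anders: (none).
Hassan ∩ Anders ∩ Noor: (none).
Hassan ∩ Anders ∩ Noor ∩ Yusuf: (none).
Windows ≥ 90 min: (none).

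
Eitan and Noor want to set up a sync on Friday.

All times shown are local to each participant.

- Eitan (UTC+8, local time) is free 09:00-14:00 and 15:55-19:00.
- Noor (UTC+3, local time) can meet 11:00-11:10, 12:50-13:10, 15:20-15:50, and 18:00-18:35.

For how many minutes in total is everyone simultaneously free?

Eitan → UTC: 01:00–06:00, 07:55–11:00.
Noor → UTC: 08:00–08:10, 09:50–10:10, 12:20–12:50, 15:00–15:35.
Eitan ∩ Noor: 08:00–08:10, 09:50–10:10.
Total common minutes: 10 + 20 = 30.

30 minutes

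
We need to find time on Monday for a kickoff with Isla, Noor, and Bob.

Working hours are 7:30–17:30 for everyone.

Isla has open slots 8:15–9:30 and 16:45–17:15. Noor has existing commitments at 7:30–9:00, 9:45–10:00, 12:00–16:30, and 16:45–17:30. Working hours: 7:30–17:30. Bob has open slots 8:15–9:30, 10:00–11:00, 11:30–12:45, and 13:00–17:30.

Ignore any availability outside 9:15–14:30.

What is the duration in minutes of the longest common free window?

Noor free within 07:30–17:30: 09:00–09:45, 10:00–12:00, 16:30–16:45.
Isla ∩ Noor: 09:00–09:30.
Isla ∩ Noor ∩ Bob: 09:00–09:30.
Restricted to 09:15–14:30: 09:15–09:30.
Single common window of 15 minutes.

15 minutes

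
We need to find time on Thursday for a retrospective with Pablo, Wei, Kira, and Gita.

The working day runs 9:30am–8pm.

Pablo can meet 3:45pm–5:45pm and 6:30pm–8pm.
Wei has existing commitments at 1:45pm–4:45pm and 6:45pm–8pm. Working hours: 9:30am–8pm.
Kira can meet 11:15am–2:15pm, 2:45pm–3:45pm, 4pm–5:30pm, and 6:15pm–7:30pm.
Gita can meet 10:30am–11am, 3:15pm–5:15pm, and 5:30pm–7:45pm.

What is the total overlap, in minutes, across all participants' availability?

45 minutes

Wei free within 09:30–20:00: 09:30–13:45, 16:45–18:45.
Pablo ∩ Wei: 16:45–17:45, 18:30–18:45.
Pablo ∩ Wei ∩ Kira: 16:45–17:30, 18:30–18:45.
Pablo ∩ Wei ∩ Kira ∩ Gita: 16:45–17:15, 18:30–18:45.
Total common minutes: 30 + 15 = 45.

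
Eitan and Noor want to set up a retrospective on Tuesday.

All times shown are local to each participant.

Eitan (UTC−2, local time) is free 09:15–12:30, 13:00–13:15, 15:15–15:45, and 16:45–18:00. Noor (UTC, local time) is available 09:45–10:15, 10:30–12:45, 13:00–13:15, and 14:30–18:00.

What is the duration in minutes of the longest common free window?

Eitan → UTC: 11:15–14:30, 15:00–15:15, 17:15–17:45, 18:45–20:00.
Noor → UTC: 09:45–10:15, 10:30–12:45, 13:00–13:15, 14:30–18:00.
Eitan ∩ Noor: 11:15–12:45, 13:00–13:15, 15:00–15:15, 17:15–17:45.
Common window lengths: 90, 15, 15, 30 min; longest is 90.

90 minutes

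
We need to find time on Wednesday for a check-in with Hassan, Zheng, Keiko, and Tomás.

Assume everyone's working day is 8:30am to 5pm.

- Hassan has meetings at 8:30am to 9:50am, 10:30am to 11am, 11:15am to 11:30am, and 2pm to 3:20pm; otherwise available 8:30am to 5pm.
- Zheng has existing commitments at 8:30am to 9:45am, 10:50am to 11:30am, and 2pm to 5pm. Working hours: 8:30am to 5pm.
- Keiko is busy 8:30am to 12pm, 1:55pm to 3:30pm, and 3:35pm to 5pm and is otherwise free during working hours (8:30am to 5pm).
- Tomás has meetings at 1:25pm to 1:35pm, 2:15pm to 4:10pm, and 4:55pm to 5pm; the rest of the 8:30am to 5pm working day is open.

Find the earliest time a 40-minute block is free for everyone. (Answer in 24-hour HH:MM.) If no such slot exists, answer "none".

12:00

Hassan free within 08:30–17:00: 09:50–10:30, 11:00–11:15, 11:30–14:00, 15:20–17:00.
Zheng free within 08:30–17:00: 09:45–10:50, 11:30–14:00.
Keiko free within 08:30–17:00: 12:00–13:55, 15:30–15:35.
Tomás free within 08:30–17:00: 08:30–13:25, 13:35–14:15, 16:10–16:55.
Hassan ∩ Zheng: 09:50–10:30, 11:30–14:00.
Hassan ∩ Zheng ∩ Keiko: 12:00–13:55.
Hassan ∩ Zheng ∩ Keiko ∩ Tomás: 12:00–13:25, 13:35–13:55.
Windows ≥ 40 min: 12:00–13:25.
Earliest such window starts at 12:00.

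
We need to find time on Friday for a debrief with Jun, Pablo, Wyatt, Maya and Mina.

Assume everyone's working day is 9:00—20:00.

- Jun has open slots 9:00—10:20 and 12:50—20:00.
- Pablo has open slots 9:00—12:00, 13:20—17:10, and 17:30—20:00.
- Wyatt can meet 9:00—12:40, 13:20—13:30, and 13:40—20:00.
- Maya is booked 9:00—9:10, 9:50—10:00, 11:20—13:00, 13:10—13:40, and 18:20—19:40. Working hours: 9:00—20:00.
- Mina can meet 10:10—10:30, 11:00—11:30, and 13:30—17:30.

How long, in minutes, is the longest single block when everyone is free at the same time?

Maya free within 09:00–20:00: 09:10–09:50, 10:00–11:20, 13:00–13:10, 13:40–18:20, 19:40–20:00.
Jun ∩ Pablo: 09:00–10:20, 13:20–17:10, 17:30–20:00.
Jun ∩ Pablo ∩ Wyatt: 09:00–10:20, 13:20–13:30, 13:40–17:10, 17:30–20:00.
Jun ∩ Pablo ∩ Wyatt ∩ Maya: 09:10–09:50, 10:00–10:20, 13:40–17:10, 17:30–18:20, 19:40–20:00.
Jun ∩ Pablo ∩ Wyatt ∩ Maya ∩ Mina: 10:10–10:20, 13:40–17:10.
Common window lengths: 10, 210 min; longest is 210.

210 minutes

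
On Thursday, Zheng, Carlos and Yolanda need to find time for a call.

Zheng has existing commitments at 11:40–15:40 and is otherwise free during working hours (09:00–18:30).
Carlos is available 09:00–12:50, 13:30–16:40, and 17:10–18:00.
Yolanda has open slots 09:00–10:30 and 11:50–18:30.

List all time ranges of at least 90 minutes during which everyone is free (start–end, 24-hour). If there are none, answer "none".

Zheng free within 09:00–18:30: 09:00–11:40, 15:40–18:30.
Zheng ∩ Carlos: 09:00–11:40, 15:40–16:40, 17:10–18:00.
Zheng ∩ Carlos ∩ Yolanda: 09:00–10:30, 15:40–16:40, 17:10–18:00.
Windows ≥ 90 min: 09:00–10:30.

09:00–10:30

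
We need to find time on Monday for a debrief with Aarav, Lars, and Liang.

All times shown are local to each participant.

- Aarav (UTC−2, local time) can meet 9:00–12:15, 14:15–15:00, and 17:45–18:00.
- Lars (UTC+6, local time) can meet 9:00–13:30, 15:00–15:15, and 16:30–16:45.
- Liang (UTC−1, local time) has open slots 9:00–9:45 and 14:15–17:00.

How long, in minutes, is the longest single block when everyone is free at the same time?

Aarav → UTC: 11:00–14:15, 16:15–17:00, 19:45–20:00.
Lars → UTC: 03:00–07:30, 09:00–09:15, 10:30–10:45.
Liang → UTC: 10:00–10:45, 15:15–18:00.
Aarav ∩ Lars: (none).
Aarav ∩ Lars ∩ Liang: (none).
No common window.

0 minutes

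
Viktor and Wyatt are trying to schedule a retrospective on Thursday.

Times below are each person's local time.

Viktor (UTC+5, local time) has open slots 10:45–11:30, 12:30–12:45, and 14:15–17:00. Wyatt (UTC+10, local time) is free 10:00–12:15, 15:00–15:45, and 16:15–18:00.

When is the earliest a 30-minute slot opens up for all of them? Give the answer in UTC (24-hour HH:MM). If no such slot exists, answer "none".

none

Viktor → UTC: 05:45–06:30, 07:30–07:45, 09:15–12:00.
Wyatt → UTC: 00:00–02:15, 05:00–05:45, 06:15–08:00.
Viktor ∩ Wyatt: 06:15–06:30, 07:30–07:45.
Windows ≥ 30 min: (none).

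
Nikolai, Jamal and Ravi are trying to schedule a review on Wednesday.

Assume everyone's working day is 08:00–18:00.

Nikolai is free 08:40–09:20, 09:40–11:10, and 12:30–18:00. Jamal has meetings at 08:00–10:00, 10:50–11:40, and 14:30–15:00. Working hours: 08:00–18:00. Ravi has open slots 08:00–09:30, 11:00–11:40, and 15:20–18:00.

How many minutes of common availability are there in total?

160 minutes

Jamal free within 08:00–18:00: 10:00–10:50, 11:40–14:30, 15:00–18:00.
Nikolai ∩ Jamal: 10:00–10:50, 12:30–14:30, 15:00–18:00.
Nikolai ∩ Jamal ∩ Ravi: 15:20–18:00.
Total common minutes: 160.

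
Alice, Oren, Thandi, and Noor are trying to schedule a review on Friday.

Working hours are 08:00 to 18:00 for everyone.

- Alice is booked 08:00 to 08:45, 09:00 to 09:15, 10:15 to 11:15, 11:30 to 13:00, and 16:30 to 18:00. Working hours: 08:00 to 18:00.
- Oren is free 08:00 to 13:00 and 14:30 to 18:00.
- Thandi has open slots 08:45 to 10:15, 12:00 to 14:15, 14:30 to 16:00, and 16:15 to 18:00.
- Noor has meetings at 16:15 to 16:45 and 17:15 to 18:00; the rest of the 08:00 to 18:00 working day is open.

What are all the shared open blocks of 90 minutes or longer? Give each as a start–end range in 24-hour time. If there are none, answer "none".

Alice free within 08:00–18:00: 08:45–09:00, 09:15–10:15, 11:15–11:30, 13:00–16:30.
Noor free within 08:00–18:00: 08:00–16:15, 16:45–17:15.
Alice ∩ Oren: 08:45–09:00, 09:15–10:15, 11:15–11:30, 14:30–16:30.
Alice ∩ Oren ∩ Thandi: 08:45–09:00, 09:15–10:15, 14:30–16:00, 16:15–16:30.
Alice ∩ Oren ∩ Thandi ∩ Noor: 08:45–09:00, 09:15–10:15, 14:30–16:00.
Windows ≥ 90 min: 14:30–16:00.

14:30–16:00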